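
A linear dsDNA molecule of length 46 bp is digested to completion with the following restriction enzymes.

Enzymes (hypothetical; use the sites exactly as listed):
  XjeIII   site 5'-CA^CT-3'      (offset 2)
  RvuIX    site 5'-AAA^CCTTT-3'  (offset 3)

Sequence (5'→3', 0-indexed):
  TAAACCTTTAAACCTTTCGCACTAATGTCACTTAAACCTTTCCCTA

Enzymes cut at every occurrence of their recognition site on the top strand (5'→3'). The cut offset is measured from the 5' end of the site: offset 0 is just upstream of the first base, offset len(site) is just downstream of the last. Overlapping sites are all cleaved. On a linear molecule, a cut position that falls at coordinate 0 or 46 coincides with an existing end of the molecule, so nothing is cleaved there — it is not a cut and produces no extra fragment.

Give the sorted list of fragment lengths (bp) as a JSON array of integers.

[4,6,8,9,9,10]

Scan for sites:
  XjeIII CACT/2: at [19, 28] ⇒ [21, 30]
  RvuIX AAACCTTT/3: at [1, 9, 33] ⇒ [4, 12, 36]

Pooled cuts: [4, 12, 21, 30, 36]

Fragment lengths:
  [0,4): 4 bp
  [4,12): 8 bp
  [12,21): 9 bp
  [21,30): 9 bp
  [30,36): 6 bp
  [36,46): 10 bp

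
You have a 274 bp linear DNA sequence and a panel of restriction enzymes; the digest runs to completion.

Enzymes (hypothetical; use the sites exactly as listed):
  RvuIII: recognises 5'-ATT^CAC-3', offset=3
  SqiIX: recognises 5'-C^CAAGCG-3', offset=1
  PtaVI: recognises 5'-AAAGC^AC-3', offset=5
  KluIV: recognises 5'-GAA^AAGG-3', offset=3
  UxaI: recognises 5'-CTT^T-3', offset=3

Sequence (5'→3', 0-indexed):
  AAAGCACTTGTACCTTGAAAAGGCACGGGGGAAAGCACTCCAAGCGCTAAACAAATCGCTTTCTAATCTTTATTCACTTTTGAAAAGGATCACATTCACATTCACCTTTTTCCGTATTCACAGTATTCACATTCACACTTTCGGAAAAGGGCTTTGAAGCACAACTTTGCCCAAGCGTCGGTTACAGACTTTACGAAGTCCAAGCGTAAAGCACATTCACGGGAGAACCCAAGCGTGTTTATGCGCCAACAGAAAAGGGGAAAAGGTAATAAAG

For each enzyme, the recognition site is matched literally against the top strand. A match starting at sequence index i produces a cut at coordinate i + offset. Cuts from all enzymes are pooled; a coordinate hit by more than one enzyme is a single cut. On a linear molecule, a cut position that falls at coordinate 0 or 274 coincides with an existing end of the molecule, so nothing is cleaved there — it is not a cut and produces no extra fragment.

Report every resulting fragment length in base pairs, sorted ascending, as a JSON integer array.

[4,4,4,5,5,5,5,6,6,6,6,7,8,8,9,9,9,10,12,12,12,12,13,14,17,20,21,25]

Scan for sites:
  RvuIII ATTCAC/3: at [71, 93, 99, 115, 124, 130, 214] ⇒ [74, 96, 102, 118, 127, 133, 217]
  SqiIX CCAAGCG/1: at [39, 170, 199, 228] ⇒ [40, 171, 200, 229]
  PtaVI AAAGCAC/5: at [0, 31, 207] ⇒ [5, 36, 212]
  KluIV GAAAAGG/3: at [16, 81, 143, 251, 259] ⇒ [19, 84, 146, 254, 262]
  UxaI CTTT/3: at [58, 67, 76, 105, 137, 151, 164, 188] ⇒ [61, 70, 79, 108, 140, 154, 167, 191]

All cut coordinates (distinct, sorted): [5, 19, 36, 40, 61, 70, 74, 79, 84, 96, 102, 108, 118, 127, 133, 140, 146, 154, 167, 171, 191, 200, 212, 217, 229, 254, 262]

Fragments:
  [0,5): 5 bp
  [5,19): 14 bp
  [19,36): 17 bp
  [36,40): 4 bp
  [40,61): 21 bp
  [61,70): 9 bp
  [70,74): 4 bp
  [74,79): 5 bp
  [79,84): 5 bp
  [84,96): 12 bp
  [96,102): 6 bp
  [102,108): 6 bp
  [108,118): 10 bp
  [118,127): 9 bp
  [127,133): 6 bp
  [133,140): 7 bp
  [140,146): 6 bp
  [146,154): 8 bp
  [154,167): 13 bp
  [167,171): 4 bp
  [171,191): 20 bp
  [191,200): 9 bp
  [200,212): 12 bp
  [212,217): 5 bp
  [217,229): 12 bp
  [229,254): 25 bp
  [254,262): 8 bp
  [262,274): 12 bp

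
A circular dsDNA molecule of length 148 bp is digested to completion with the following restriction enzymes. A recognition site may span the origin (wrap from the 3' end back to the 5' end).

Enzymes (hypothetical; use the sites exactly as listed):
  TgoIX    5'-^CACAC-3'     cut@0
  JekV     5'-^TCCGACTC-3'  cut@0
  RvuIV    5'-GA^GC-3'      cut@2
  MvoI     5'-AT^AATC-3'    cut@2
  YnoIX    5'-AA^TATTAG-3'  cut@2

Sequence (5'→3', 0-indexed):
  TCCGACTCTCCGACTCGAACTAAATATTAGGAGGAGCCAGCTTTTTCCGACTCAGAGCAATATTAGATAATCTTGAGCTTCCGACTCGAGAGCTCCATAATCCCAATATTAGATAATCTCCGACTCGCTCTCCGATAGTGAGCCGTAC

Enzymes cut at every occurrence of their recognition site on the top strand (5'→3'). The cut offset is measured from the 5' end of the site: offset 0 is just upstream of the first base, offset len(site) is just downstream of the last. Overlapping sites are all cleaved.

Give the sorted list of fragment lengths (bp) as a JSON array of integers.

[3,4,4,7,7,8,8,8,8,8,10,11,11,12,16,23]

Per-enzyme occurrences:
  TgoIX (CACAC, off=0): no sites
  JekV (TCCGACTC, off=0): starts [0, 8, 45, 79, 118] → cuts [0, 8, 45, 79, 118]
  RvuIV (GAGC, off=2): starts [33, 54, 74, 89, 139] → cuts [35, 56, 76, 91, 141]
  MvoI (ATAATC, off=2): starts [66, 96, 112] → cuts [68, 98, 114]
  YnoIX (AATATTAG, off=2): starts [22, 58, 104] → cuts [24, 60, 106]

All cut coordinates (distinct, sorted): [0, 8, 24, 35, 45, 56, 60, 68, 76, 79, 91, 98, 106, 114, 118, 141]

Fragment lengths:
  0→8: 8 bp
  8→24: 16 bp
  24→35: 11 bp
  35→45: 10 bp
  45→56: 11 bp
  56→60: 4 bp
  60→68: 8 bp
  68→76: 8 bp
  76→79: 3 bp
  79→91: 12 bp
  91→98: 7 bp
  98→106: 8 bp
  106→114: 8 bp
  114→118: 4 bp
  118→141: 23 bp
  141→0 (wrap): 148-141+0 = 7 bp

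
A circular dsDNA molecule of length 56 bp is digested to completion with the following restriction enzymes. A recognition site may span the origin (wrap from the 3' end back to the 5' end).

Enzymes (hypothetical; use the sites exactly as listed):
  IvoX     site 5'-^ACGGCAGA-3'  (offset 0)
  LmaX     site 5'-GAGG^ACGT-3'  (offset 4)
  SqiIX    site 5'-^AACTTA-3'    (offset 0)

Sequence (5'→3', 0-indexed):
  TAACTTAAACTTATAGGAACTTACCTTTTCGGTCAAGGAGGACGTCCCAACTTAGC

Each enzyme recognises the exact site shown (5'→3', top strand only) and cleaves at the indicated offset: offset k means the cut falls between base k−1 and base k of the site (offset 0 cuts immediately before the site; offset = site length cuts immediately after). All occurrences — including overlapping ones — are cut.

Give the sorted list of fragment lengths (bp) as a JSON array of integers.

[6,7,9,10,24]

Per-enzyme occurrences:
  IvoX (ACGGCAGA, off=0): no sites
  LmaX GAGGACGT/4: at [37] ⇒ [41]
  SqiIX AACTTA/0: at [1, 7, 17, 48] ⇒ [1, 7, 17, 48]

Pooled cuts: [1, 7, 17, 41, 48]

Fragments:
  1→7: 6 bp
  7→17: 10 bp
  17→41: 24 bp
  41→48: 7 bp
  48→1 (wrap): 56-48+1 = 9 bp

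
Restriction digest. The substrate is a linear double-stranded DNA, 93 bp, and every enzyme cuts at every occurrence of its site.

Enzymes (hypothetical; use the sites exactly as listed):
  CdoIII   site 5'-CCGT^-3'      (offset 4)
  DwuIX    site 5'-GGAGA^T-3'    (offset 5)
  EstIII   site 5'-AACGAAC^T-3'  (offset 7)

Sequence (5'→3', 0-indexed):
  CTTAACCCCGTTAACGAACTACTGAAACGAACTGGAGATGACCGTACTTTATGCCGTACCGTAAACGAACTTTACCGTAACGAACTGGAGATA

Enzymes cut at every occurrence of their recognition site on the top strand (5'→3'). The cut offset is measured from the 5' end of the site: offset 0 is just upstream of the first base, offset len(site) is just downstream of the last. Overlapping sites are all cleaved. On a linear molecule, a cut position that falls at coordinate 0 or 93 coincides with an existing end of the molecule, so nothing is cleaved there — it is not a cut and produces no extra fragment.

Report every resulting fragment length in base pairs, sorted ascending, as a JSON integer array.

Scan for sites:
  CdoIII CCGT/4: at [7, 41, 53, 58, 74] ⇒ [11, 45, 57, 62, 78]
  DwuIX GGAGAT/5: at [33, 86] ⇒ [38, 91]
  EstIII AACGAACT/7: at [12, 25, 63, 78] ⇒ [19, 32, 70, 85]

All cut coordinates (distinct, sorted): [11, 19, 32, 38, 45, 57, 62, 70, 78, 85, 91]

Fragments:
  [0,11): 11 bp
  [11,19): 8 bp
  [19,32): 13 bp
  [32,38): 6 bp
  [38,45): 7 bp
  [45,57): 12 bp
  [57,62): 5 bp
  [62,70): 8 bp
  [70,78): 8 bp
  [78,85): 7 bp
  [85,91): 6 bp
  [91,93): 2 bp

[2,5,6,6,7,7,8,8,8,11,12,13]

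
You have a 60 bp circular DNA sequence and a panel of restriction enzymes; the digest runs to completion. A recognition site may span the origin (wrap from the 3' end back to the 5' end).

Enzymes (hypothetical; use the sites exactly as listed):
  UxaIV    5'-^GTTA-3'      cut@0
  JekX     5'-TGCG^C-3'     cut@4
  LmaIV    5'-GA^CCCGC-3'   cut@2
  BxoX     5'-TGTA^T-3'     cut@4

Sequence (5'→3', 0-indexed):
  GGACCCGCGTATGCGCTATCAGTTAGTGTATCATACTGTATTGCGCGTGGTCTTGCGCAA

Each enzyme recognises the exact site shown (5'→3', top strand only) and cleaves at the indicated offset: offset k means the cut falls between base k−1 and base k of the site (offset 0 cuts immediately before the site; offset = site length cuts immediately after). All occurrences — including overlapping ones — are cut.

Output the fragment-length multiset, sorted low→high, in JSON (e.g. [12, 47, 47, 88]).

Scan for sites:
  UxaIV (GTTA, off=0): starts [21] → cuts [21]
  JekX (TGCGC, off=4): starts [11, 41, 53] → cuts [15, 45, 57]
  LmaIV (GACCCGC, off=2): starts [1] → cuts [3]
  BxoX (TGTAT, off=4): starts [26, 36] → cuts [30, 40]

Pooled cuts: [3, 15, 21, 30, 40, 45, 57]

Fragment lengths:
  3→15: 12 bp
  15→21: 6 bp
  21→30: 9 bp
  30→40: 10 bp
  40→45: 5 bp
  45→57: 12 bp
  57→3 (wrap): 60-57+3 = 6 bp

[5,6,6,9,10,12,12]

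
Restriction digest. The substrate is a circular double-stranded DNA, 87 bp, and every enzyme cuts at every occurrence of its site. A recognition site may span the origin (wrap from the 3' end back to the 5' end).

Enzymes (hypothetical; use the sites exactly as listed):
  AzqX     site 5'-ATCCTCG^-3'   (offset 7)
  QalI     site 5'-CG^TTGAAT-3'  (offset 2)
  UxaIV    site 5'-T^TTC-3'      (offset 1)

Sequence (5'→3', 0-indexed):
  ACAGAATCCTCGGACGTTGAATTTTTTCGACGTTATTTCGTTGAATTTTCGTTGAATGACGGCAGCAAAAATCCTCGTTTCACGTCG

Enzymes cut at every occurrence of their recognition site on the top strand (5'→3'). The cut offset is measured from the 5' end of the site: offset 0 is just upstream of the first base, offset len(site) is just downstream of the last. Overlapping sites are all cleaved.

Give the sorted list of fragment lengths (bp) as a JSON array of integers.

Scan for sites:
  AzqX ATCCTCG/7: at [5, 70] ⇒ [12, 77]
  QalI CGTTGAAT/2: at [14, 38, 49] ⇒ [16, 40, 51]
  UxaIV TTTC/1: at [24, 35, 46, 77] ⇒ [25, 36, 47, 78]

Pooled cuts: [12, 16, 25, 36, 40, 47, 51, 77, 78]

Fragment lengths:
  12→16: 4 bp
  16→25: 9 bp
  25→36: 11 bp
  36→40: 4 bp
  40→47: 7 bp
  47→51: 4 bp
  51→77: 26 bp
  77→78: 1 bp
  78→12 (wrap): 87-78+12 = 21 bp

[1,4,4,4,7,9,11,21,26]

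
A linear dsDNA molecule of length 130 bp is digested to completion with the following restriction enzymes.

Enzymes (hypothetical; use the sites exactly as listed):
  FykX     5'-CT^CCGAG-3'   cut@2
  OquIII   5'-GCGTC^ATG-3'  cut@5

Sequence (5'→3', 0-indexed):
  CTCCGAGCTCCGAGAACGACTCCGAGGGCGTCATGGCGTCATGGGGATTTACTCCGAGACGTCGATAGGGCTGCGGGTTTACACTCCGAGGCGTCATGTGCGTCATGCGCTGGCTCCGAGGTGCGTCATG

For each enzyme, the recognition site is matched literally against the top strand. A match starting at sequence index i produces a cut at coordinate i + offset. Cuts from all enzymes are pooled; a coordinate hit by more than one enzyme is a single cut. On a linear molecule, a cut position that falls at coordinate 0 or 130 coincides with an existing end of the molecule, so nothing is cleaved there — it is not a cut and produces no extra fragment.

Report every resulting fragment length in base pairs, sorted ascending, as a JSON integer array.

[2,3,7,8,9,10,11,11,12,12,13,32]

Scan for sites:
  FykX (CTCCGAG, off=2): starts [0, 7, 19, 51, 83, 113] → cuts [2, 9, 21, 53, 85, 115]
  OquIII (GCGTCATG, off=5): starts [27, 35, 90, 99, 122] → cuts [32, 40, 95, 104, 127]

All cut coordinates (distinct, sorted): [2, 9, 21, 32, 40, 53, 85, 95, 104, 115, 127]

Fragment lengths:
  [0,2): 2 bp
  [2,9): 7 bp
  [9,21): 12 bp
  [21,32): 11 bp
  [32,40): 8 bp
  [40,53): 13 bp
  [53,85): 32 bp
  [85,95): 10 bp
  [95,104): 9 bp
  [104,115): 11 bp
  [115,127): 12 bp
  [127,130): 3 bp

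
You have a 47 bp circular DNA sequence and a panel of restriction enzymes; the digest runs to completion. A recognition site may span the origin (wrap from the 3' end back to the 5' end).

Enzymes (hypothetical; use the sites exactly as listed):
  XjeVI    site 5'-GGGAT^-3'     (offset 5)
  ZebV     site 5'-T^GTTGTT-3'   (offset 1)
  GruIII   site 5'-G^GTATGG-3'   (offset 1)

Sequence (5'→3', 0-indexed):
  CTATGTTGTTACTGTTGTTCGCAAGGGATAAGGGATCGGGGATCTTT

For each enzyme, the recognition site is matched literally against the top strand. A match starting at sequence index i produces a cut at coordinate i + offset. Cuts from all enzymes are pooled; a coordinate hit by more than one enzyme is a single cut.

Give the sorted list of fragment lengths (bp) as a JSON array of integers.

[7,7,8,9,16]

Per-enzyme occurrences:
  XjeVI (GGGAT, off=5): starts [24, 31, 38] → cuts [29, 36, 43]
  ZebV (TGTTGTT, off=1): starts [3, 12] → cuts [4, 13]
  GruIII (GGTATGG, off=1): no sites

All cut coordinates (distinct, sorted): [4, 13, 29, 36, 43]

Fragment lengths:
  4→13: 9 bp
  13→29: 16 bp
  29→36: 7 bp
  36→43: 7 bp
  43→4 (wrap): 47-43+4 = 8 bp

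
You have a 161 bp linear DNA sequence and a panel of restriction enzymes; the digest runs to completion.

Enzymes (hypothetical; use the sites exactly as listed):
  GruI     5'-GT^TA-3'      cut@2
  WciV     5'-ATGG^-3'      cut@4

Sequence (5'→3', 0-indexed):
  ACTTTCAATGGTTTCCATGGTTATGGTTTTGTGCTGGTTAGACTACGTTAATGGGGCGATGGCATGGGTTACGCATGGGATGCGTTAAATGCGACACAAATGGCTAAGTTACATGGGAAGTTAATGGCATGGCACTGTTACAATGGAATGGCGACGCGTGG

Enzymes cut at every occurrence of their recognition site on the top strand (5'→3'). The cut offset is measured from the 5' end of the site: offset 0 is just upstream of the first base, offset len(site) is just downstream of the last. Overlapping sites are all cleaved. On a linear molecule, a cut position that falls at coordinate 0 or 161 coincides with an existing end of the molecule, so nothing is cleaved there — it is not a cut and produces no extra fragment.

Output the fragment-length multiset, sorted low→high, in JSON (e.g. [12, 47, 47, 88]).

[1,2,5,5,5,5,5,6,6,6,6,7,7,8,8,9,9,10,10,11,12,18]

Per-enzyme occurrences:
  GruI GTTA/2: at [19, 36, 46, 67, 83, 107, 119, 136] ⇒ [21, 38, 48, 69, 85, 109, 121, 138]
  WciV ATGG/4: at [7, 16, 22, 50, 58, 63, 74, 99, 112, 123, 128, 142, 147] ⇒ [11, 20, 26, 54, 62, 67, 78, 103, 116, 127, 132, 146, 151]

All cut coordinates (distinct, sorted): [11, 20, 21, 26, 38, 48, 54, 62, 67, 69, 78, 85, 103, 109, 116, 121, 127, 132, 138, 146, 151]

Fragment lengths:
  [0,11): 11 bp
  [11,20): 9 bp
  [20,21): 1 bp
  [21,26): 5 bp
  [26,38): 12 bp
  [38,48): 10 bp
  [48,54): 6 bp
  [54,62): 8 bp
  [62,67): 5 bp
  [67,69): 2 bp
  [69,78): 9 bp
  [78,85): 7 bp
  [85,103): 18 bp
  [103,109): 6 bp
  [109,116): 7 bp
  [116,121): 5 bp
  [121,127): 6 bp
  [127,132): 5 bp
  [132,138): 6 bp
  [138,146): 8 bp
  [146,151): 5 bp
  [151,161): 10 bp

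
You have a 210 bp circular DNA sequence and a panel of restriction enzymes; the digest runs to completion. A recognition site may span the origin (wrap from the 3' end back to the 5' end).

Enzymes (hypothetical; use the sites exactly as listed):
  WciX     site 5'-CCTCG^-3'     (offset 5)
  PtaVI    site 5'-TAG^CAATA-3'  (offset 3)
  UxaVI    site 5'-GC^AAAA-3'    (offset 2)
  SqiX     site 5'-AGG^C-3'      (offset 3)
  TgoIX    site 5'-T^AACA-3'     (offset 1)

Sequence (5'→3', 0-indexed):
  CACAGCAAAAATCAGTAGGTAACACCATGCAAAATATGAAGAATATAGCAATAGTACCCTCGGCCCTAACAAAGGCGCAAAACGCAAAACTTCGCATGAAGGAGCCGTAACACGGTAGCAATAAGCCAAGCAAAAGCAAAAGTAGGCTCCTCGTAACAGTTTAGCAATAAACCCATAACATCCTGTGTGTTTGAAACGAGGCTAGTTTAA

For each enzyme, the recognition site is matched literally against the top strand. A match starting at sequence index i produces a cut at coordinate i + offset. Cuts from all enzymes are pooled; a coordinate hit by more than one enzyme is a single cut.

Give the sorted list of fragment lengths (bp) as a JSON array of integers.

[1,3,5,6,7,7,7,8,8,9,10,10,10,12,13,14,14,18,23,25]

Scan for sites:
  WciX CCTCG/5: at [57, 148] ⇒ [62, 153]
  PtaVI TAGCAATA/3: at [45, 115, 161] ⇒ [48, 118, 164]
  UxaVI GCAAAA/2: at [4, 28, 76, 83, 129, 135] ⇒ [6, 30, 78, 85, 131, 137]
  SqiX AGGC/3: at [72, 143, 198] ⇒ [75, 146, 201]
  TgoIX TAACA/1: at [19, 66, 107, 153, 175, 207] ⇒ [20, 67, 108, 154, 176, 208]

Pooled cuts: [6, 20, 30, 48, 62, 67, 75, 78, 85, 108, 118, 131, 137, 146, 153, 154, 164, 176, 201, 208]

Fragment lengths:
  6→20: 14 bp
  20→30: 10 bp
  30→48: 18 bp
  48→62: 14 bp
  62→67: 5 bp
  67→75: 8 bp
  75→78: 3 bp
  78→85: 7 bp
  85→108: 23 bp
  108→118: 10 bp
  118→131: 13 bp
  131→137: 6 bp
  137→146: 9 bp
  146→153: 7 bp
  153→154: 1 bp
  154→164: 10 bp
  164→176: 12 bp
  176→201: 25 bp
  201→208: 7 bp
  208→6 (wrap): 210-208+6 = 8 bp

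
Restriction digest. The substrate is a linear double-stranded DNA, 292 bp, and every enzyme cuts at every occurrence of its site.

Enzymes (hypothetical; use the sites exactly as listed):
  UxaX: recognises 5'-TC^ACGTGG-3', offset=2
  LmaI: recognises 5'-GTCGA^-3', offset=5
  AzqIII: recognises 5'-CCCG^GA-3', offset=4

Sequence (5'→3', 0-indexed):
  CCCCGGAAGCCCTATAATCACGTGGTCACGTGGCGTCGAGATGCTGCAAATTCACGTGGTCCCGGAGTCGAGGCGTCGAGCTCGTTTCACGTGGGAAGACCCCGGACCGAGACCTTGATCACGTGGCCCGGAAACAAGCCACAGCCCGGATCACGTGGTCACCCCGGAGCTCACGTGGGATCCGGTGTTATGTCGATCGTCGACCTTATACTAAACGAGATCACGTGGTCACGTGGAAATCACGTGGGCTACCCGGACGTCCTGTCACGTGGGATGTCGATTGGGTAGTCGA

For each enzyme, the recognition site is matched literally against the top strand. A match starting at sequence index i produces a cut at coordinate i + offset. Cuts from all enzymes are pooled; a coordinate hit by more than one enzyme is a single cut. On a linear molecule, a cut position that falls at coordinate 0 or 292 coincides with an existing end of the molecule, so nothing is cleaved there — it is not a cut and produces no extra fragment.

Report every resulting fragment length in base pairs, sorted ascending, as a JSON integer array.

[4,5,6,7,7,8,8,8,9,10,11,11,11,12,12,14,14,14,14,14,16,16,18,19,24]

Site scan:
  UxaX TCACGTGG/2: at [17, 25, 51, 86, 118, 150, 170, 220, 228, 239, 264] ⇒ [19, 27, 53, 88, 120, 152, 172, 222, 230, 241, 266]
  LmaI GTCGA/5: at [34, 66, 74, 191, 198, 275, 287] ⇒ [39, 71, 79, 196, 203, 280] (position 292 is a terminus of the linear molecule — no cut)
  AzqIII CCCGGA/4: at [1, 60, 100, 126, 144, 162, 251] ⇒ [5, 64, 104, 130, 148, 166, 255]

All cut coordinates (distinct, sorted): [5, 19, 27, 39, 53, 64, 71, 79, 88, 104, 120, 130, 148, 152, 166, 172, 196, 203, 222, 230, 241, 255, 266, 280]

Fragment lengths:
  [0,5): 5 bp
  [5,19): 14 bp
  [19,27): 8 bp
  [27,39): 12 bp
  [39,53): 14 bp
  [53,64): 11 bp
  [64,71): 7 bp
  [71,79): 8 bp
  [79,88): 9 bp
  [88,104): 16 bp
  [104,120): 16 bp
  [120,130): 10 bp
  [130,148): 18 bp
  [148,152): 4 bp
  [152,166): 14 bp
  [166,172): 6 bp
  [172,196): 24 bp
  [196,203): 7 bp
  [203,222): 19 bp
  [222,230): 8 bp
  [230,241): 11 bp
  [241,255): 14 bp
  [255,266): 11 bp
  [266,280): 14 bp
  [280,292): 12 bp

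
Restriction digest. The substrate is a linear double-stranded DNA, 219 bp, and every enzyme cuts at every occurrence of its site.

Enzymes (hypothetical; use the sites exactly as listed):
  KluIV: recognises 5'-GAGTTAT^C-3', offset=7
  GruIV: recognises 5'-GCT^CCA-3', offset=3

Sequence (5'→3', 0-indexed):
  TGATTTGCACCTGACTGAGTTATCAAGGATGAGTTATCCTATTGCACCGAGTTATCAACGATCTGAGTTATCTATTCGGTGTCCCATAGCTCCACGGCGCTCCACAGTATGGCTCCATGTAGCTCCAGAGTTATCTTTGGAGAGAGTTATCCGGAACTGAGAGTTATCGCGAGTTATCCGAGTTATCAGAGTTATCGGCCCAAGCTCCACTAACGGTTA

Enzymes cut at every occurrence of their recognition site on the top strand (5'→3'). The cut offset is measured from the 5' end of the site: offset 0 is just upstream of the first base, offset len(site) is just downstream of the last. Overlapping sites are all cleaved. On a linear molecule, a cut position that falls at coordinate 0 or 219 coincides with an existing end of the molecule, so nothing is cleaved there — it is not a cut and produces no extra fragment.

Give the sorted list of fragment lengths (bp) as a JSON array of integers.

Scan for sites:
  KluIV GAGTTATC/7: at [16, 30, 48, 64, 127, 143, 160, 170, 179, 188] ⇒ [23, 37, 55, 71, 134, 150, 167, 177, 186, 195]
  GruIV GCTCCA/3: at [88, 98, 111, 121, 203] ⇒ [91, 101, 114, 124, 206]

Pooled cuts: [23, 37, 55, 71, 91, 101, 114, 124, 134, 150, 167, 177, 186, 195, 206]

Fragments:
  [0,23): 23 bp
  [23,37): 14 bp
  [37,55): 18 bp
  [55,71): 16 bp
  [71,91): 20 bp
  [91,101): 10 bp
  [101,114): 13 bp
  [114,124): 10 bp
  [124,134): 10 bp
  [134,150): 16 bp
  [150,167): 17 bp
  [167,177): 10 bp
  [177,186): 9 bp
  [186,195): 9 bp
  [195,206): 11 bp
  [206,219): 13 bp

[9,9,10,10,10,10,11,13,13,14,16,16,17,18,20,23]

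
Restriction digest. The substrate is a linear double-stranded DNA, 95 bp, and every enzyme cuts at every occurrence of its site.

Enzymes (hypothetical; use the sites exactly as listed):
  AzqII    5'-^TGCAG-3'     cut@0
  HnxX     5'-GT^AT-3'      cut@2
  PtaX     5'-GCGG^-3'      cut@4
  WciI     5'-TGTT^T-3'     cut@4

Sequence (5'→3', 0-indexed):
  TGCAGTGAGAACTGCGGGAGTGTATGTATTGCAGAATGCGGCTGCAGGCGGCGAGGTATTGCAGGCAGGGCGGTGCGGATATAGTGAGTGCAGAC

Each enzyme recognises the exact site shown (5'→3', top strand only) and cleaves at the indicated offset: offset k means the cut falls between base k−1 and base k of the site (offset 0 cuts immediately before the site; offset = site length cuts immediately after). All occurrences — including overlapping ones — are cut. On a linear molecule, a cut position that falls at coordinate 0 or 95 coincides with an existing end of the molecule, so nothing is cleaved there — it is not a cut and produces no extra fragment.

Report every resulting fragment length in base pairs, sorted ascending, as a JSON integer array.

[1,2,2,4,5,6,6,7,9,10,12,14,17]

Site scan:
  AzqII (TGCAG, off=0): starts [0, 29, 42, 59, 88] → cuts [29, 42, 59, 88] (position 0 is a terminus of the linear molecule — no cut)
  HnxX (GTAT, off=2): starts [21, 25, 55] → cuts [23, 27, 57]
  PtaX (GCGG, off=4): starts [13, 37, 47, 69, 74] → cuts [17, 41, 51, 73, 78]
  WciI (TGTTT, off=4): no sites

All cut coordinates (distinct, sorted): [17, 23, 27, 29, 41, 42, 51, 57, 59, 73, 78, 88]

Fragments:
  [0,17): 17 bp
  [17,23): 6 bp
  [23,27): 4 bp
  [27,29): 2 bp
  [29,41): 12 bp
  [41,42): 1 bp
  [42,51): 9 bp
  [51,57): 6 bp
  [57,59): 2 bp
  [59,73): 14 bp
  [73,78): 5 bp
  [78,88): 10 bp
  [88,95): 7 bp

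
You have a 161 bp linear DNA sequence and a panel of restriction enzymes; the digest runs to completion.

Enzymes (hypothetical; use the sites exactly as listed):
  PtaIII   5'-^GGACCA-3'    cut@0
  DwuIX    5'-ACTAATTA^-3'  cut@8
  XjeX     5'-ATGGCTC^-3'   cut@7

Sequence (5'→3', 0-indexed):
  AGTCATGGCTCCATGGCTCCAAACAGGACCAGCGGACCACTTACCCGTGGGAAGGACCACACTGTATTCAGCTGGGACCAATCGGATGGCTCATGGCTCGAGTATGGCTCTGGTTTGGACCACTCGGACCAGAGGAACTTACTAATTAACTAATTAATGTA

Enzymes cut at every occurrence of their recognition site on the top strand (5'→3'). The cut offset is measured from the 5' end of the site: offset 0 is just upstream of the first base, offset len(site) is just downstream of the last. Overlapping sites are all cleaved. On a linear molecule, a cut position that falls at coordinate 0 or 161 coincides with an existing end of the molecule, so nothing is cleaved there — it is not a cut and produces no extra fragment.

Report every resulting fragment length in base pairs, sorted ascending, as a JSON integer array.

[5,6,6,7,8,8,8,9,11,11,18,20,21,23]

Site scan:
  PtaIII GGACCA/0: at [25, 33, 53, 74, 116, 125] ⇒ [25, 33, 53, 74, 116, 125]
  DwuIX ACTAATTA/8: at [140, 148] ⇒ [148, 156]
  XjeX ATGGCTC/7: at [4, 12, 85, 92, 103] ⇒ [11, 19, 92, 99, 110]

Pooled cuts: [11, 19, 25, 33, 53, 74, 92, 99, 110, 116, 125, 148, 156]

Fragments:
  [0,11): 11 bp
  [11,19): 8 bp
  [19,25): 6 bp
  [25,33): 8 bp
  [33,53): 20 bp
  [53,74): 21 bp
  [74,92): 18 bp
  [92,99): 7 bp
  [99,110): 11 bp
  [110,116): 6 bp
  [116,125): 9 bp
  [125,148): 23 bp
  [148,156): 8 bp
  [156,161): 5 bp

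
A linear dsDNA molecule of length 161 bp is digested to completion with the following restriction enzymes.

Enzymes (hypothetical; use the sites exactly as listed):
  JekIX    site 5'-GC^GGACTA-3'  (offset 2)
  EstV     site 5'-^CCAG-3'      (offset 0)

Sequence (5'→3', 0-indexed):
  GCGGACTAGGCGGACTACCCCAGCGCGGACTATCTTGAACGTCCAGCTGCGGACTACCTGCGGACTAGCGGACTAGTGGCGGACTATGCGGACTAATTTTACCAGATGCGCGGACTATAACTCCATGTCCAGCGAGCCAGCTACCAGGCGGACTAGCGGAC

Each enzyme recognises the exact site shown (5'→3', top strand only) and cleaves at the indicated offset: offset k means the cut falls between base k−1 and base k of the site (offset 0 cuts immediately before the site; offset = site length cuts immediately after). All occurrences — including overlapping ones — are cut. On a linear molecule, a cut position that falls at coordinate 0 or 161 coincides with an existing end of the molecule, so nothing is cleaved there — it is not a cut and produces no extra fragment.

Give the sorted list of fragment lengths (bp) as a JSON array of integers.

Scan for sites:
  JekIX GCGGACTA/2: at [0, 9, 24, 48, 59, 67, 78, 87, 109, 147] ⇒ [2, 11, 26, 50, 61, 69, 80, 89, 111, 149]
  EstV CCAG/0: at [19, 42, 101, 128, 136, 143] ⇒ [19, 42, 101, 128, 136, 143]

All cut coordinates (distinct, sorted): [2, 11, 19, 26, 42, 50, 61, 69, 80, 89, 101, 111, 128, 136, 143, 149]

Fragment lengths:
  [0,2): 2 bp
  [2,11): 9 bp
  [11,19): 8 bp
  [19,26): 7 bp
  [26,42): 16 bp
  [42,50): 8 bp
  [50,61): 11 bp
  [61,69): 8 bp
  [69,80): 11 bp
  [80,89): 9 bp
  [89,101): 12 bp
  [101,111): 10 bp
  [111,128): 17 bp
  [128,136): 8 bp
  [136,143): 7 bp
  [143,149): 6 bp
  [149,161): 12 bp

[2,6,7,7,8,8,8,8,9,9,10,11,11,12,12,16,17]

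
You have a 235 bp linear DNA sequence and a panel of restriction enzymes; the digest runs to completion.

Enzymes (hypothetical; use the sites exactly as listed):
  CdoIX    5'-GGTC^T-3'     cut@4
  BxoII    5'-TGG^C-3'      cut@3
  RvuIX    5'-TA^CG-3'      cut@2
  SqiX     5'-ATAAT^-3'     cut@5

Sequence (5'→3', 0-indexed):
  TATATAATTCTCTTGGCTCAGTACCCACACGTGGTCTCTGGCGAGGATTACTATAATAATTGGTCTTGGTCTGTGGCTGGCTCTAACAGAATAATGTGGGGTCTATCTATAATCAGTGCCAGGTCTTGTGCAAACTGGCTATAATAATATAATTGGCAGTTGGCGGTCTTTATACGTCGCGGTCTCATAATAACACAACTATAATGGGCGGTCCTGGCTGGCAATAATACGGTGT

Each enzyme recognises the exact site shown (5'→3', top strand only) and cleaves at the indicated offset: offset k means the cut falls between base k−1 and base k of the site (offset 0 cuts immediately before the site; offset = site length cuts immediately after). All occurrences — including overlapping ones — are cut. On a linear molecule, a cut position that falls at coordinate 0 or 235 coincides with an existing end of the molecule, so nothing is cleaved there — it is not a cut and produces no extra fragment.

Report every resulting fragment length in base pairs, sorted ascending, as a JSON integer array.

Site scan:
  CdoIX (GGTCT, off=4): starts [32, 61, 67, 99, 121, 164, 180] → cuts [36, 65, 71, 103, 125, 168, 184]
  BxoII (TGGC, off=3): starts [13, 38, 73, 77, 135, 153, 160, 214, 218] → cuts [16, 41, 76, 80, 138, 156, 163, 217, 221]
  RvuIX (TACG, off=2): starts [172, 227] → cuts [174, 229]
  SqiX (ATAAT, off=5): starts [3, 52, 55, 90, 108, 140, 143, 148, 186, 200, 223] → cuts [8, 57, 60, 95, 113, 145, 148, 153, 191, 205, 228]

Pooled cuts: [8, 16, 36, 41, 57, 60, 65, 71, 76, 80, 95, 103, 113, 125, 138, 145, 148, 153, 156, 163, 168, 174, 184, 191, 205, 217, 221, 228, 229]

Fragments:
  [0,8): 8 bp
  [8,16): 8 bp
  [16,36): 20 bp
  [36,41): 5 bp
  [41,57): 16 bp
  [57,60): 3 bp
  [60,65): 5 bp
  [65,71): 6 bp
  [71,76): 5 bp
  [76,80): 4 bp
  [80,95): 15 bp
  [95,103): 8 bp
  [103,113): 10 bp
  [113,125): 12 bp
  [125,138): 13 bp
  [138,145): 7 bp
  [145,148): 3 bp
  [148,153): 5 bp
  [153,156): 3 bp
  [156,163): 7 bp
  [163,168): 5 bp
  [168,174): 6 bp
  [174,184): 10 bp
  [184,191): 7 bp
  [191,205): 14 bp
  [205,217): 12 bp
  [217,221): 4 bp
  [221,228): 7 bp
  [228,229): 1 bp
  [229,235): 6 bp

[1,3,3,3,4,4,5,5,5,5,5,6,6,6,7,7,7,7,8,8,8,10,10,12,12,13,14,15,16,20]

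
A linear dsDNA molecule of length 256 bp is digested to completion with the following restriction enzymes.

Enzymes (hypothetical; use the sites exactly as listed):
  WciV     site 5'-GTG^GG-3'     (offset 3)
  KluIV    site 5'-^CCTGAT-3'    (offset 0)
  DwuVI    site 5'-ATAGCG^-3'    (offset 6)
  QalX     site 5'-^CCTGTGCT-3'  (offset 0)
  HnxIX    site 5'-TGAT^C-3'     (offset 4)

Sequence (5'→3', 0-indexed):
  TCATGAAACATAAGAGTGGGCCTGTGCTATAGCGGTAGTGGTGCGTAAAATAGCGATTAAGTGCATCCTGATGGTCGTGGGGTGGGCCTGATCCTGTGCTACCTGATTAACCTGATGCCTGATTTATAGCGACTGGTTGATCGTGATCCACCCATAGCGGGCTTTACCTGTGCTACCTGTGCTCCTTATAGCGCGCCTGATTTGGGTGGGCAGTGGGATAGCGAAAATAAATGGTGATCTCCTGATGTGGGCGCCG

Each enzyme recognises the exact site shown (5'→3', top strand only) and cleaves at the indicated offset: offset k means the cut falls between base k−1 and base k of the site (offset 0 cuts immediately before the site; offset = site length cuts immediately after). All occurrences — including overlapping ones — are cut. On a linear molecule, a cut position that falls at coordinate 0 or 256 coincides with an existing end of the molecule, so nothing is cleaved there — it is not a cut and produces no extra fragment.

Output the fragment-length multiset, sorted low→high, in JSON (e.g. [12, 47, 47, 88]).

[2,2,2,2,5,6,6,7,7,7,7,8,9,9,9,9,10,11,12,13,13,14,14,15,18,18,21]

Per-enzyme occurrences:
  WciV GTGGG/3: at [15, 76, 81, 205, 212, 246] ⇒ [18, 79, 84, 208, 215, 249]
  KluIV CCTGAT/0: at [66, 86, 101, 110, 117, 195, 240] ⇒ [66, 86, 101, 110, 117, 195, 240]
  DwuVI ATAGCG/6: at [28, 49, 125, 153, 187, 217] ⇒ [34, 55, 131, 159, 193, 223]
  QalX CCTGTGCT/0: at [20, 92, 166, 175] ⇒ [20, 92, 166, 175]
  HnxIX TGATC/4: at [88, 137, 143, 234] ⇒ [92, 141, 147, 238]

All cut coordinates (distinct, sorted): [18, 20, 34, 55, 66, 79, 84, 86, 92, 101, 110, 117, 131, 141, 147, 159, 166, 175, 193, 195, 208, 215, 223, 238, 240, 249]

Fragments:
  [0,18): 18 bp
  [18,20): 2 bp
  [20,34): 14 bp
  [34,55): 21 bp
  [55,66): 11 bp
  [66,79): 13 bp
  [79,84): 5 bp
  [84,86): 2 bp
  [86,92): 6 bp
  [92,101): 9 bp
  [101,110): 9 bp
  [110,117): 7 bp
  [117,131): 14 bp
  [131,141): 10 bp
  [141,147): 6 bp
  [147,159): 12 bp
  [159,166): 7 bp
  [166,175): 9 bp
  [175,193): 18 bp
  [193,195): 2 bp
  [195,208): 13 bp
  [208,215): 7 bp
  [215,223): 8 bp
  [223,238): 15 bp
  [238,240): 2 bp
  [240,249): 9 bp
  [249,256): 7 bp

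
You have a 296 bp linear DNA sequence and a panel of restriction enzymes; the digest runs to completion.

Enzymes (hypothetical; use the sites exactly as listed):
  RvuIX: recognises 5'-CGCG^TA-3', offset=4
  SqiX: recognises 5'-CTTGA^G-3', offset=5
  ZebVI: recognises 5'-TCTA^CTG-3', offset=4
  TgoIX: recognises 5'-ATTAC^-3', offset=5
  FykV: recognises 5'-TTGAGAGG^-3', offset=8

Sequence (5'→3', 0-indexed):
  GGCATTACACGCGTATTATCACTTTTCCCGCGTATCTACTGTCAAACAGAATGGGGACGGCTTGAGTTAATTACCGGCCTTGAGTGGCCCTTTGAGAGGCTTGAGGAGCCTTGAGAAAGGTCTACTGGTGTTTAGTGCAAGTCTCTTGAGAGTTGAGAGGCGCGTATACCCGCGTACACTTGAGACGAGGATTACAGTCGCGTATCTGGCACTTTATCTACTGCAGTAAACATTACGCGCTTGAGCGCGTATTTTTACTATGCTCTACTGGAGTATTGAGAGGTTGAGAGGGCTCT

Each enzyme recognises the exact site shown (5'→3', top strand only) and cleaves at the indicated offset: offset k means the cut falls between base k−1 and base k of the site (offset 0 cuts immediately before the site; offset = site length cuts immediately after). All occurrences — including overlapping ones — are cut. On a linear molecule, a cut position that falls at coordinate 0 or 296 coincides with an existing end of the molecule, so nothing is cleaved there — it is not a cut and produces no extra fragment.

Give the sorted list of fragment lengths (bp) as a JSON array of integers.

[4,5,5,5,5,6,7,8,8,8,9,9,9,10,10,10,11,12,16,16,16,18,18,19,25,27]

Scan for sites:
  RvuIX CGCGTA/4: at [9, 28, 160, 170, 198, 245] ⇒ [13, 32, 164, 174, 202, 249]
  SqiX CTTGAG/5: at [60, 78, 99, 109, 144, 178, 239] ⇒ [65, 83, 104, 114, 149, 183, 244]
  ZebVI TCTACTG/4: at [34, 120, 216, 263] ⇒ [38, 124, 220, 267]
  TgoIX ATTAC/5: at [3, 69, 190, 231] ⇒ [8, 74, 195, 236]
  FykV TTGAGAGG/8: at [91, 152, 275, 283] ⇒ [99, 160, 283, 291]

All cut coordinates (distinct, sorted): [8, 13, 32, 38, 65, 74, 83, 99, 104, 114, 124, 149, 160, 164, 174, 183, 195, 202, 220, 236, 244, 249, 267, 283, 291]

Fragments:
  [0,8): 8 bp
  [8,13): 5 bp
  [13,32): 19 bp
  [32,38): 6 bp
  [38,65): 27 bp
  [65,74): 9 bp
  [74,83): 9 bp
  [83,99): 16 bp
  [99,104): 5 bp
  [104,114): 10 bp
  [114,124): 10 bp
  [124,149): 25 bp
  [149,160): 11 bp
  [160,164): 4 bp
  [164,174): 10 bp
  [174,183): 9 bp
  [183,195): 12 bp
  [195,202): 7 bp
  [202,220): 18 bp
  [220,236): 16 bp
  [236,244): 8 bp
  [244,249): 5 bp
  [249,267): 18 bp
  [267,283): 16 bp
  [283,291): 8 bp
  [291,296): 5 bp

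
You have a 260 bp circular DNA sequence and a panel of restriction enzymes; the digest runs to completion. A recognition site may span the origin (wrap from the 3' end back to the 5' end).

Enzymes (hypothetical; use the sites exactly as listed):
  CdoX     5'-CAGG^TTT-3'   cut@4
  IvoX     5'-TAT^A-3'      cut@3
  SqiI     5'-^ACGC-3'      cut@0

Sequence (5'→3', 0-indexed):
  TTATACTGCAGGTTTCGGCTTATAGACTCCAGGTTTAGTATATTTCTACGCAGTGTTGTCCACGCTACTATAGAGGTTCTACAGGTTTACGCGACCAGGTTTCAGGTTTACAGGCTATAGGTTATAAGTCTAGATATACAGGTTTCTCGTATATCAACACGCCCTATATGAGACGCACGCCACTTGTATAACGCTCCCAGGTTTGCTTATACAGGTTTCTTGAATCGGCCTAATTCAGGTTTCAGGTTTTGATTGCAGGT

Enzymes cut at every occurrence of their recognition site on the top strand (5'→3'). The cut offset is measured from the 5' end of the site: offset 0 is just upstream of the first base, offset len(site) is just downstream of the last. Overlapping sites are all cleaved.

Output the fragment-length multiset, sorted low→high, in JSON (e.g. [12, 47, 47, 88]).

[1,3,4,5,5,5,5,6,6,7,7,7,8,8,9,9,10,10,10,11,11,11,12,12,13,13,14,14,24]

Per-enzyme occurrences:
  CdoX (CAGGTTT, off=4): starts [8, 29, 81, 95, 102, 138, 197, 211, 235, 242, 255] → cuts [12, 33, 85, 99, 106, 142, 201, 215, 239, 246, 259]
  IvoX (TATA, off=3): starts [1, 20, 38, 68, 115, 122, 134, 149, 164, 186, 207] → cuts [4, 23, 41, 71, 118, 125, 137, 152, 167, 189, 210]
  SqiI (ACGC, off=0): starts [47, 61, 88, 158, 172, 176, 190] → cuts [47, 61, 88, 158, 172, 176, 190]

All cut coordinates (distinct, sorted): [4, 12, 23, 33, 41, 47, 61, 71, 85, 88, 99, 106, 118, 125, 137, 142, 152, 158, 167, 172, 176, 189, 190, 201, 210, 215, 239, 246, 259]

Fragment lengths:
  4→12: 8 bp
  12→23: 11 bp
  23→33: 10 bp
  33→41: 8 bp
  41→47: 6 bp
  47→61: 14 bp
  61→71: 10 bp
  71→85: 14 bp
  85→88: 3 bp
  88→99: 11 bp
  99→106: 7 bp
  106→118: 12 bp
  118→125: 7 bp
  125→137: 12 bp
  137→142: 5 bp
  142→152: 10 bp
  152→158: 6 bp
  158→167: 9 bp
  167→172: 5 bp
  172→176: 4 bp
  176→189: 13 bp
  189→190: 1 bp
  190→201: 11 bp
  201→210: 9 bp
  210→215: 5 bp
  215→239: 24 bp
  239→246: 7 bp
  246→259: 13 bp
  259→4 (wrap): 260-259+4 = 5 bp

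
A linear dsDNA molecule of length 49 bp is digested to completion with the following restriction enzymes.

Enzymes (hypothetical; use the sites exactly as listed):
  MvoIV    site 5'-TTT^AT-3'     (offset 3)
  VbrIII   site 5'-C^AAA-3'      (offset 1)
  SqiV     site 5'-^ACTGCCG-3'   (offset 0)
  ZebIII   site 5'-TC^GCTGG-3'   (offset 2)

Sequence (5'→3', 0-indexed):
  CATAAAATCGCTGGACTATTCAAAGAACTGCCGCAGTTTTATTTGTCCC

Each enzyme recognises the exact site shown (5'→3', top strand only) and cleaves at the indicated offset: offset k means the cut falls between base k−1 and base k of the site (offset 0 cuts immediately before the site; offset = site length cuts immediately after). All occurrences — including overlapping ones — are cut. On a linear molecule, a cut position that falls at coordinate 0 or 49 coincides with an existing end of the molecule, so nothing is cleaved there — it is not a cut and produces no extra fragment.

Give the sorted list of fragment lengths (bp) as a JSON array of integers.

Per-enzyme occurrences:
  MvoIV (TTTAT, off=3): starts [37] → cuts [40]
  VbrIII (CAAA, off=1): starts [20] → cuts [21]
  SqiV (ACTGCCG, off=0): starts [26] → cuts [26]
  ZebIII (TCGCTGG, off=2): starts [7] → cuts [9]

All cut coordinates (distinct, sorted): [9, 21, 26, 40]

Fragments:
  [0,9): 9 bp
  [9,21): 12 bp
  [21,26): 5 bp
  [26,40): 14 bp
  [40,49): 9 bp

[5,9,9,12,14]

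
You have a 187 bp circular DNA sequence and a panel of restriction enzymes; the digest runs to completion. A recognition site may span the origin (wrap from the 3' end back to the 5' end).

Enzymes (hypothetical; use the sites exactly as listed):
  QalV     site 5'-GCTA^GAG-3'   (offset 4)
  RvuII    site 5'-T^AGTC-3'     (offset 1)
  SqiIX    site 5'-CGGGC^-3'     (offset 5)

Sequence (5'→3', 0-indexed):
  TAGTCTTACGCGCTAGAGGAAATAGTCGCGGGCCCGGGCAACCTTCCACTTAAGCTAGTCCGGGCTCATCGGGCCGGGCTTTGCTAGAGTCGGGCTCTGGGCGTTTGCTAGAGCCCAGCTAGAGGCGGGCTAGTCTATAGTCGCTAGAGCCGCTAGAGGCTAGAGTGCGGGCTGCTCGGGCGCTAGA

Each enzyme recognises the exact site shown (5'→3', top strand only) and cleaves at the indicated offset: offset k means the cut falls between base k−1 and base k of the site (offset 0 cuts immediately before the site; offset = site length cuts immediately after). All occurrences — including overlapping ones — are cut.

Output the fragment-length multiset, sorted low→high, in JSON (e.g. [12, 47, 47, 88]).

Site scan:
  QalV GCTAGAG/4: at [11, 82, 106, 117, 142, 151, 158] ⇒ [15, 86, 110, 121, 146, 155, 162]
  RvuII TAGTC/1: at [0, 22, 55, 130, 137] ⇒ [1, 23, 56, 131, 138]
  SqiIX CGGGC/5: at [28, 34, 60, 69, 74, 90, 125, 167, 176] ⇒ [33, 39, 65, 74, 79, 95, 130, 172, 181]

All cut coordinates (distinct, sorted): [1, 15, 23, 33, 39, 56, 65, 74, 79, 86, 95, 110, 121, 130, 131, 138, 146, 155, 162, 172, 181]

Fragments:
  1→15: 14 bp
  15→23: 8 bp
  23→33: 10 bp
  33→39: 6 bp
  39→56: 17 bp
  56→65: 9 bp
  65→74: 9 bp
  74→79: 5 bp
  79→86: 7 bp
  86→95: 9 bp
  95→110: 15 bp
  110→121: 11 bp
  121→130: 9 bp
  130→131: 1 bp
  131→138: 7 bp
  138→146: 8 bp
  146→155: 9 bp
  155→162: 7 bp
  162→172: 10 bp
  172→181: 9 bp
  181→1 (wrap): 187-181+1 = 7 bp

[1,5,6,7,7,7,7,8,8,9,9,9,9,9,9,10,10,11,14,15,17]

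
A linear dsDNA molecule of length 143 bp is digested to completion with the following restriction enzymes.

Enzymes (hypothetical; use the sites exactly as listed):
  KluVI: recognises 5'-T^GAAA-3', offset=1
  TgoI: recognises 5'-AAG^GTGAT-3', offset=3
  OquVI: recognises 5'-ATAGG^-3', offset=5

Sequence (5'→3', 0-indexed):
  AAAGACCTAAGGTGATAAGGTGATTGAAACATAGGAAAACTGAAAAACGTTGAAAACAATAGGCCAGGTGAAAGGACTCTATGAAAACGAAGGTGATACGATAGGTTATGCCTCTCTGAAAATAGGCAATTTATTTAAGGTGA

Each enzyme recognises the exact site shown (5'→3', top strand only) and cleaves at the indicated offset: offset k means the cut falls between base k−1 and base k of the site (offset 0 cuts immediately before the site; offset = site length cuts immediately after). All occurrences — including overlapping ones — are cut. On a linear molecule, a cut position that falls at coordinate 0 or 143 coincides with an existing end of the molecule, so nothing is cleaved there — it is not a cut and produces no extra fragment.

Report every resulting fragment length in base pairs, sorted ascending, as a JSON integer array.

[6,6,6,8,9,10,10,10,11,12,12,13,13,17]

Scan for sites:
  KluVI TGAAA/1: at [24, 40, 50, 68, 81, 116] ⇒ [25, 41, 51, 69, 82, 117]
  TgoI AAGGTGAT/3: at [8, 16, 89] ⇒ [11, 19, 92]
  OquVI ATAGG/5: at [30, 58, 100, 121] ⇒ [35, 63, 105, 126]

Pooled cuts: [11, 19, 25, 35, 41, 51, 63, 69, 82, 92, 105, 117, 126]

Fragment lengths:
  [0,11): 11 bp
  [11,19): 8 bp
  [19,25): 6 bp
  [25,35): 10 bp
  [35,41): 6 bp
  [41,51): 10 bp
  [51,63): 12 bp
  [63,69): 6 bp
  [69,82): 13 bp
  [82,92): 10 bp
  [92,105): 13 bp
  [105,117): 12 bp
  [117,126): 9 bp
  [126,143): 17 bp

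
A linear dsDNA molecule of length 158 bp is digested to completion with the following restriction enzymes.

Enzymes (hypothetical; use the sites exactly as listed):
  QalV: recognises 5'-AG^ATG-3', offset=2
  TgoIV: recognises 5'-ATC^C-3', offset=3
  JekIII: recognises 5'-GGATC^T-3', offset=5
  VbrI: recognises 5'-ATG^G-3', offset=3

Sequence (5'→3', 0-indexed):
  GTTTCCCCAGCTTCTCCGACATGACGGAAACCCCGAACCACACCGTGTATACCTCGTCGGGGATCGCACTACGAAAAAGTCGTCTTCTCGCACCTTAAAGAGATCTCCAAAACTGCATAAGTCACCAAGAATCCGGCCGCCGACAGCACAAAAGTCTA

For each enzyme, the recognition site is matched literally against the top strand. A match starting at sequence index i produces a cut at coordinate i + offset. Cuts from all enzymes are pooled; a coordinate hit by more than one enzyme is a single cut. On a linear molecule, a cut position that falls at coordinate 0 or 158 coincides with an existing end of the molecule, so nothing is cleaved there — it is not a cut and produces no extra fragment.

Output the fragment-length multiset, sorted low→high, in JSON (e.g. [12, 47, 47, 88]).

[25,133]

Per-enzyme occurrences:
  QalV (AGATG, off=2): no sites
  TgoIV ATCC/3: at [130] ⇒ [133]
  JekIII (GGATCT, off=5): no sites
  VbrI (ATGG, off=3): no sites

Pooled cuts: [133]

Fragments:
  [0,133): 133 bp
  [133,158): 25 bp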